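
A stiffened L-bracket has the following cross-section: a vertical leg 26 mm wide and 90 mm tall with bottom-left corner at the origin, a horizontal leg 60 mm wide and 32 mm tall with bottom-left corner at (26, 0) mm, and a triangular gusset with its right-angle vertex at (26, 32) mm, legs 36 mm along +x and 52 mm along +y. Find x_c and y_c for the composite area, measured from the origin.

x_c = 33.39 mm, y_c = 35.06 mm

vertical leg: A = 26 × 90 = 2340.00, centroid at (13.00, 45.00).
horizontal leg: A = 60 × 32 = 1920.00, centroid at (56.00, 16.00).
gusset: A = ½·36·52 = 936.00, centroid at (38.00, 49.33).
ΣA = 5196.00 mm²
ΣAx_c = (2340.00)(13.00) + (1920.00)(56.00) + (936.00)(38.00) = 173508.00 mm³
ΣAy_c = (2340.00)(45.00) + (1920.00)(16.00) + (936.00)(49.33) = 182196.00 mm³
x_c = 173508.00 / 5196.00 = 33.39 mm
y_c = 182196.00 / 5196.00 = 35.06 mm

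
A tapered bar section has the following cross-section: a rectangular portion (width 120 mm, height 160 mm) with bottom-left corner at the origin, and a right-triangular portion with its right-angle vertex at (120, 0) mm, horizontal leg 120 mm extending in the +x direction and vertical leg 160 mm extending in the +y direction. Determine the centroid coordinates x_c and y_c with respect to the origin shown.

rectangular portion: A = 120 × 160 = 19200.00, centroid at (60.00, 80.00).
triangular portion: A = ½·120·160 = 9600.00, centroid at (160.00, 53.33).
ΣA = 28800.00 mm², ΣAx_c = 2688000.00 mm³, ΣAy_c = 2048000.00 mm³.
x_c = 2688000.00/28800.00 = 93.33 mm; y_c = 2048000.00/28800.00 = 71.11 mm.

x_c = 93.33 mm, y_c = 71.11 mm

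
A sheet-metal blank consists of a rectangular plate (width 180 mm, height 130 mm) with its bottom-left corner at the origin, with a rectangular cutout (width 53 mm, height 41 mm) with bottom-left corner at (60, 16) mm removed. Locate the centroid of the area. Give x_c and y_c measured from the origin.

x_c = 90.36 mm, y_c = 67.92 mm

Part | A | x̄ᵢ | ȳᵢ | A·x̄ᵢ | A·ȳᵢ
plate | 23400.00 | 90.00 | 65.00 | 2106000.00 | 1521000.00
hole | -2173.00 | 86.50 | 36.50 | -187964.50 | -79314.50
Σ | 21227.00 |  |  | 1918035.50 | 1441685.50
x_c = 1918035.50 / 21227.00 = 90.36 mm
y_c = 1441685.50 / 21227.00 = 67.92 mm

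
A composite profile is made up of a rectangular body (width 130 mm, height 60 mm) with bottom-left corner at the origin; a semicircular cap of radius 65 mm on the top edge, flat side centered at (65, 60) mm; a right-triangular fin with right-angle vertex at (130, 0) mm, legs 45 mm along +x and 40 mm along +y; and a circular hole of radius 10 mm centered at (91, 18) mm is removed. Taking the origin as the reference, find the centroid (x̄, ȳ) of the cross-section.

rectangular body: A = 130 × 60 = 7800.00, centroid at (65.00, 30.00).
semicircular top: A = ½π·65² = 6636.61, centroid at (65.00, 87.59).
triangular fin: A = ½·45·40 = 900.00, centroid at (145.00, 13.33).
hole: A = −π·10² = -314.16, centroid at (91.00, 18.00).
ΣA = 15022.46 mm², ΣAx̄ = 1040291.45 mm³, ΣAȳ = 821625.34 mm³.
x̄ = 1040291.45/15022.46 = 69.25 mm; ȳ = 821625.34/15022.46 = 54.69 mm.

x̄ = 69.25 mm, ȳ = 54.69 mm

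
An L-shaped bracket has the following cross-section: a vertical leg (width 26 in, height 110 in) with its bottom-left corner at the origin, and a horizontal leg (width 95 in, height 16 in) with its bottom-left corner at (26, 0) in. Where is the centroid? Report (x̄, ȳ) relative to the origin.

x̄ = 34.00 in, ȳ = 38.69 in

Part | A | x̄ᵢ | ȳᵢ | A·x̄ᵢ | A·ȳᵢ
vertical leg | 2860.00 | 13.00 | 55.00 | 37180.00 | 157300.00
horizontal leg | 1520.00 | 73.50 | 8.00 | 111720.00 | 12160.00
Σ | 4380.00 |  |  | 148900.00 | 169460.00
x̄ = 148900.00 / 4380.00 = 34.00 in
ȳ = 169460.00 / 4380.00 = 38.69 in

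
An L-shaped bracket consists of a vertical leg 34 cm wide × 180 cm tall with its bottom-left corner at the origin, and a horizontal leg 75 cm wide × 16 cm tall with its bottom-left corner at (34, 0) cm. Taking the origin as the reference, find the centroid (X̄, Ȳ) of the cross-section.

vertical leg: A = 34 × 180 = 6120.00, centroid at (17.00, 90.00).
horizontal leg: A = 75 × 16 = 1200.00, centroid at (71.50, 8.00).
ΣA = 7320.00 cm², ΣAX̄ = 189840.00 cm³, ΣAȲ = 560400.00 cm³.
X̄ = 189840.00/7320.00 = 25.93 cm; Ȳ = 560400.00/7320.00 = 76.56 cm.

X̄ = 25.93 cm, Ȳ = 76.56 cm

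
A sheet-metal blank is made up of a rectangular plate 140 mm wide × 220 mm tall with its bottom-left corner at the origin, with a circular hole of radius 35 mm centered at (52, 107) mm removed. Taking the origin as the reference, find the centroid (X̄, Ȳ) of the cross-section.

X̄ = 72.57 mm, Ȳ = 110.43 mm

plate: A = 140 × 220 = 30800.00, centroid at (70.00, 110.00).
hole: A = −π·35² = -3848.45, centroid at (52.00, 107.00).
ΣA = 26951.55 mm², ΣAX̄ = 1955880.55 mm³, ΣAȲ = 2976215.74 mm³.
X̄ = 1955880.55/26951.55 = 72.57 mm; Ȳ = 2976215.74/26951.55 = 110.43 mm.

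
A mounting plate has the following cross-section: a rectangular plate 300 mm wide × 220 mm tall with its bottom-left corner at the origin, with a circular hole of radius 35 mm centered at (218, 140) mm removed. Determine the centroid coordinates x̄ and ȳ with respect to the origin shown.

x̄ = 145.79 mm, ȳ = 108.14 mm

plate: A = 300 × 220 = 66000.00, centroid at (150.00, 110.00).
hole: A = −π·35² = -3848.45, centroid at (218.00, 140.00).
ΣA = 62151.55 mm², ΣAx̄ = 9061037.68 mm³, ΣAȳ = 6721216.86 mm³.
x̄ = 9061037.68/62151.55 = 145.79 mm; ȳ = 6721216.86/62151.55 = 108.14 mm.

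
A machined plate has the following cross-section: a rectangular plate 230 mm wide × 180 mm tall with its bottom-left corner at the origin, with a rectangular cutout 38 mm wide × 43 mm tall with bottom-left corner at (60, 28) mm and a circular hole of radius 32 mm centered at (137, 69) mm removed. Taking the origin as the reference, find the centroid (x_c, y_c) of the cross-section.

x_c = 114.67 mm, y_c = 93.66 mm

plate: A = 230 × 180 = 41400.00, centroid at (115.00, 90.00).
hole 1: A = −(38 × 43) = -1634.00, centroid at (79.00, 49.50).
hole 2: A = −π·32² = -3216.99, centroid at (137.00, 69.00).
ΣA = 36549.01 mm²
ΣAx_c = (41400.00)(115.00) + (-1634.00)(79.00) + (-3216.99)(137.00) = 4191186.25 mm³
ΣAy_c = (41400.00)(90.00) + (-1634.00)(49.50) + (-3216.99)(69.00) = 3423144.63 mm³
x_c = 4191186.25 / 36549.01 = 114.67 mm
y_c = 3423144.63 / 36549.01 = 93.66 mm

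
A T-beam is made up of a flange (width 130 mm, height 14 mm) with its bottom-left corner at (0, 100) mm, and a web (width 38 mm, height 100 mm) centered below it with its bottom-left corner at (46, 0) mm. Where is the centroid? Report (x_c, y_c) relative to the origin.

Part | A | x̄ᵢ | ȳᵢ | A·x̄ᵢ | A·ȳᵢ
web | 3800.00 | 65.00 | 50.00 | 247000.00 | 190000.00
flange | 1820.00 | 65.00 | 107.00 | 118300.00 | 194740.00
Σ | 5620.00 |  |  | 365300.00 | 384740.00
x_c = 365300.00 / 5620.00 = 65.00 mm
y_c = 384740.00 / 5620.00 = 68.46 mm

x_c = 65.00 mm, y_c = 68.46 mm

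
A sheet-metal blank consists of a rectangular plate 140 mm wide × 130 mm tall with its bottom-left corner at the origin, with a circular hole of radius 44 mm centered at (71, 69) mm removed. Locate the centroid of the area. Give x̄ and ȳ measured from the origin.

plate: A = 140 × 130 = 18200.00, centroid at (70.00, 65.00).
hole: A = −π·44² = -6082.12, centroid at (71.00, 69.00).
ΣA = 12117.88 mm²
ΣAx̄ = (18200.00)(70.00) + (-6082.12)(71.00) = 842169.24 mm³
ΣAȳ = (18200.00)(65.00) + (-6082.12)(69.00) = 763333.49 mm³
x̄ = 842169.24 / 12117.88 = 69.50 mm
ȳ = 763333.49 / 12117.88 = 62.99 mm

x̄ = 69.50 mm, ȳ = 62.99 mm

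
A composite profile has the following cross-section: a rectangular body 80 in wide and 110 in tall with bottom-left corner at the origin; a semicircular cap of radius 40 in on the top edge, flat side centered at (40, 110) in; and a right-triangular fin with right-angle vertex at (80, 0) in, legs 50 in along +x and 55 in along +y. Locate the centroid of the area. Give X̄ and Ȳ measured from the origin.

X̄ = 46.14 in, Ȳ = 65.28 in

Part | A | x̄ᵢ | ȳᵢ | A·x̄ᵢ | A·ȳᵢ
rectangular body | 8800.00 | 40.00 | 55.00 | 352000.00 | 484000.00
semicircular top | 2513.27 | 40.00 | 126.98 | 100530.96 | 319126.82
triangular fin | 1375.00 | 96.67 | 18.33 | 132916.67 | 25208.33
Σ | 12688.27 |  |  | 585447.63 | 828335.15
X̄ = 585447.63 / 12688.27 = 46.14 in
Ȳ = 828335.15 / 12688.27 = 65.28 in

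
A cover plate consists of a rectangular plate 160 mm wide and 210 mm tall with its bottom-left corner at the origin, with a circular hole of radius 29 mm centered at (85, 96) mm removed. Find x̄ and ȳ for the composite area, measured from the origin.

x̄ = 79.57 mm, ȳ = 105.77 mm

plate: A = 160 × 210 = 33600.00, centroid at (80.00, 105.00).
hole: A = −π·29² = -2642.08, centroid at (85.00, 96.00).
ΣA = 30957.92 mm²
ΣAx̄ = (33600.00)(80.00) + (-2642.08)(85.00) = 2463423.25 mm³
ΣAȳ = (33600.00)(105.00) + (-2642.08)(96.00) = 3274360.38 mm³
x̄ = 2463423.25 / 30957.92 = 79.57 mm
ȳ = 3274360.38 / 30957.92 = 105.77 mm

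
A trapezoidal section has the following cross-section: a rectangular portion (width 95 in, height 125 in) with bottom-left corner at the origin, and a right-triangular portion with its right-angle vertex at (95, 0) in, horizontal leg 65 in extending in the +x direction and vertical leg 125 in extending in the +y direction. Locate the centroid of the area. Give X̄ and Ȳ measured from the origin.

X̄ = 65.13 in, Ȳ = 57.19 in

rectangular portion: A = 95 × 125 = 11875.00, centroid at (47.50, 62.50).
triangular portion: A = ½·65·125 = 4062.50, centroid at (116.67, 41.67).
ΣA = 15937.50 in²
ΣAX̄ = (11875.00)(47.50) + (4062.50)(116.67) = 1038020.83 in³
ΣAȲ = (11875.00)(62.50) + (4062.50)(41.67) = 911458.33 in³
X̄ = 1038020.83 / 15937.50 = 65.13 in
Ȳ = 911458.33 / 15937.50 = 57.19 in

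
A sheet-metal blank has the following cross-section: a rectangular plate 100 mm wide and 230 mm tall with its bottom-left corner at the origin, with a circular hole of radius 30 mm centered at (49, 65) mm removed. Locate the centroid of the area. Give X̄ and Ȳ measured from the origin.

X̄ = 50.14 mm, Ȳ = 122.01 mm

plate: A = 100 × 230 = 23000.00, centroid at (50.00, 115.00).
hole: A = −π·30² = -2827.43, centroid at (49.00, 65.00).
ΣA = 20172.57 mm²
ΣAX̄ = (23000.00)(50.00) + (-2827.43)(49.00) = 1011455.76 mm³
ΣAȲ = (23000.00)(115.00) + (-2827.43)(65.00) = 2461216.83 mm³
X̄ = 1011455.76 / 20172.57 = 50.14 mm
Ȳ = 2461216.83 / 20172.57 = 122.01 mm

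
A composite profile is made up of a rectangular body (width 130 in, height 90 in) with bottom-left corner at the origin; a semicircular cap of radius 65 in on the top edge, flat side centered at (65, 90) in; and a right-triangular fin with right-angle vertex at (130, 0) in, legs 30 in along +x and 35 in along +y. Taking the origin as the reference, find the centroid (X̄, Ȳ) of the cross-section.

X̄ = 67.09 in, Ȳ = 69.61 in

Part | A | x̄ᵢ | ȳᵢ | A·x̄ᵢ | A·ȳᵢ
rectangular body | 11700.00 | 65.00 | 45.00 | 760500.00 | 526500.00
semicircular top | 6636.61 | 65.00 | 117.59 | 431379.94 | 780378.64
triangular fin | 525.00 | 140.00 | 11.67 | 73500.00 | 6125.00
Σ | 18861.61 |  |  | 1265379.94 | 1313003.64
X̄ = 1265379.94 / 18861.61 = 67.09 in
Ȳ = 1313003.64 / 18861.61 = 69.61 in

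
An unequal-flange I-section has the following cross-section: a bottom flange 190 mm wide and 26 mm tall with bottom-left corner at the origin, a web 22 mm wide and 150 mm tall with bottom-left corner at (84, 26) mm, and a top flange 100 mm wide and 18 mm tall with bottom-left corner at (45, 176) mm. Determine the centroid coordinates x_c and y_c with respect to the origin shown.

bottom flange: A = 190 × 26 = 4940.00, centroid at (95.00, 13.00).
web: A = 22 × 150 = 3300.00, centroid at (95.00, 101.00).
top flange: A = 100 × 18 = 1800.00, centroid at (95.00, 185.00).
ΣA = 10040.00 mm², ΣAx_c = 953800.00 mm³, ΣAy_c = 730520.00 mm³.
x_c = 953800.00/10040.00 = 95.00 mm; y_c = 730520.00/10040.00 = 72.76 mm.

x_c = 95.00 mm, y_c = 72.76 mm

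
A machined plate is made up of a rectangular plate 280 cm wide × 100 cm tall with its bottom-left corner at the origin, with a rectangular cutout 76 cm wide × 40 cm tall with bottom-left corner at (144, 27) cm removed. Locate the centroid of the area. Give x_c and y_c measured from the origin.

x_c = 134.88 cm, y_c = 50.37 cm

plate: A = 280 × 100 = 28000.00, centroid at (140.00, 50.00).
hole: A = −(76 × 40) = -3040.00, centroid at (182.00, 47.00).
ΣA = 24960.00 cm²
ΣAx_c = (28000.00)(140.00) + (-3040.00)(182.00) = 3366720.00 cm³
ΣAy_c = (28000.00)(50.00) + (-3040.00)(47.00) = 1257120.00 cm³
x_c = 3366720.00 / 24960.00 = 134.88 cm
y_c = 1257120.00 / 24960.00 = 50.37 cm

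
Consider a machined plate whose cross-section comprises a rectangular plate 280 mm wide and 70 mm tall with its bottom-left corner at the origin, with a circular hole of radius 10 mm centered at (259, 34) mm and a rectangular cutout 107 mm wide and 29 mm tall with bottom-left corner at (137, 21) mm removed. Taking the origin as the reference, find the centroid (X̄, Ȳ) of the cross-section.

Part | A | x̄ᵢ | ȳᵢ | A·x̄ᵢ | A·ȳᵢ
plate | 19600.00 | 140.00 | 35.00 | 2744000.00 | 686000.00
hole 1 | -314.16 | 259.00 | 34.00 | -81367.25 | -10681.42
hole 2 | -3103.00 | 190.50 | 35.50 | -591121.50 | -110156.50
Σ | 16182.84 |  |  | 2071511.25 | 565162.08
X̄ = 2071511.25 / 16182.84 = 128.01 mm
Ȳ = 565162.08 / 16182.84 = 34.92 mm

X̄ = 128.01 mm, Ȳ = 34.92 mm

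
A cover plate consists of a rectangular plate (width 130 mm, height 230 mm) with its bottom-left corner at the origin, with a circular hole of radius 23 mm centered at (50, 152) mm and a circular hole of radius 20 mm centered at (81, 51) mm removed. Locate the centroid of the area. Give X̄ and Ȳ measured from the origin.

X̄ = 65.18 mm, Ȳ = 115.70 mm

plate: A = 130 × 230 = 29900.00, centroid at (65.00, 115.00).
hole 1: A = −π·23² = -1661.90, centroid at (50.00, 152.00).
hole 2: A = −π·20² = -1256.64, centroid at (81.00, 51.00).
ΣA = 26981.46 mm²
ΣAX̄ = (29900.00)(65.00) + (-1661.90)(50.00) + (-1256.64)(81.00) = 1758617.27 mm³
ΣAȲ = (29900.00)(115.00) + (-1661.90)(152.00) + (-1256.64)(51.00) = 3121802.33 mm³
X̄ = 1758617.27 / 26981.46 = 65.18 mm
Ȳ = 3121802.33 / 26981.46 = 115.70 mm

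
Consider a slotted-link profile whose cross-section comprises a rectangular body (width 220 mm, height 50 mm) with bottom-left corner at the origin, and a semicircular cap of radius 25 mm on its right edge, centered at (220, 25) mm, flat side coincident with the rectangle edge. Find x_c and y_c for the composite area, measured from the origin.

rectangular body: A = 220 × 50 = 11000.00, centroid at (110.00, 25.00).
semicircular end: A = ½π·25² = 981.75, centroid at (230.61, 25.00).
ΣA = 11981.75 mm², ΣAx_c = 1436401.16 mm³, ΣAy_c = 299543.69 mm³.
x_c = 1436401.16/11981.75 = 119.88 mm; y_c = 299543.69/11981.75 = 25.00 mm.

x_c = 119.88 mm, y_c = 25.00 mm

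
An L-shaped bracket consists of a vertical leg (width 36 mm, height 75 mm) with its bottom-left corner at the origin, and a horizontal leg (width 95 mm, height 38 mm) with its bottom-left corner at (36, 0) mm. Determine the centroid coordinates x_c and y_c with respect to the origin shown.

vertical leg: A = 36 × 75 = 2700.00, centroid at (18.00, 37.50).
horizontal leg: A = 95 × 38 = 3610.00, centroid at (83.50, 19.00).
ΣA = 6310.00 mm²
ΣAx_c = (2700.00)(18.00) + (3610.00)(83.50) = 350035.00 mm³
ΣAy_c = (2700.00)(37.50) + (3610.00)(19.00) = 169840.00 mm³
x_c = 350035.00 / 6310.00 = 55.47 mm
y_c = 169840.00 / 6310.00 = 26.92 mm

x_c = 55.47 mm, y_c = 26.92 mm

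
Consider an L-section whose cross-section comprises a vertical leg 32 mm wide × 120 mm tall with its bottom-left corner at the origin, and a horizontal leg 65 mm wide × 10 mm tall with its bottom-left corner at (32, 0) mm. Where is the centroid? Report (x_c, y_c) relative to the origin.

vertical leg: A = 32 × 120 = 3840.00, centroid at (16.00, 60.00).
horizontal leg: A = 65 × 10 = 650.00, centroid at (64.50, 5.00).
ΣA = 4490.00 mm², ΣAx_c = 103365.00 mm³, ΣAy_c = 233650.00 mm³.
x_c = 103365.00/4490.00 = 23.02 mm; y_c = 233650.00/4490.00 = 52.04 mm.

x_c = 23.02 mm, y_c = 52.04 mm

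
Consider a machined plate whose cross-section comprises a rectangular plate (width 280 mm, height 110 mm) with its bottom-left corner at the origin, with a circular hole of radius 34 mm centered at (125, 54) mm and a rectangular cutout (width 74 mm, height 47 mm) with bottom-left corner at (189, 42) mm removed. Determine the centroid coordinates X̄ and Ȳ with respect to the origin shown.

plate: A = 280 × 110 = 30800.00, centroid at (140.00, 55.00).
hole 1: A = −π·34² = -3631.68, centroid at (125.00, 54.00).
hole 2: A = −(74 × 47) = -3478.00, centroid at (226.00, 65.50).
ΣA = 23690.32 mm²
ΣAX̄ = (30800.00)(140.00) + (-3631.68)(125.00) + (-3478.00)(226.00) = 3072011.86 mm³
ΣAȲ = (30800.00)(55.00) + (-3631.68)(54.00) + (-3478.00)(65.50) = 1270080.22 mm³
X̄ = 3072011.86 / 23690.32 = 129.67 mm
Ȳ = 1270080.22 / 23690.32 = 53.61 mm

X̄ = 129.67 mm, Ȳ = 53.61 mm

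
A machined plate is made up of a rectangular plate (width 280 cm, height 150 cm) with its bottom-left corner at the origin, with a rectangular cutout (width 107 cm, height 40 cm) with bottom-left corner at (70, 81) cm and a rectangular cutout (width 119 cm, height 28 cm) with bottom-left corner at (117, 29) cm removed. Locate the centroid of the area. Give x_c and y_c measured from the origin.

x_c = 138.52 cm, y_c = 74.86 cm

Part | A | x̄ᵢ | ȳᵢ | A·x̄ᵢ | A·ȳᵢ
plate | 42000.00 | 140.00 | 75.00 | 5880000.00 | 3150000.00
hole 1 | -4280.00 | 123.50 | 101.00 | -528580.00 | -432280.00
hole 2 | -3332.00 | 176.50 | 43.00 | -588098.00 | -143276.00
Σ | 34388.00 |  |  | 4763322.00 | 2574444.00
x_c = 4763322.00 / 34388.00 = 138.52 cm
y_c = 2574444.00 / 34388.00 = 74.86 cm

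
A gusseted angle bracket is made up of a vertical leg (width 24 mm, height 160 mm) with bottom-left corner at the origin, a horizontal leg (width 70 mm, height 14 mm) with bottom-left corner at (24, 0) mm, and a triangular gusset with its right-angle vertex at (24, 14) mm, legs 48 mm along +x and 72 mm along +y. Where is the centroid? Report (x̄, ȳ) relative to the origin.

x̄ = 26.42 mm, ȳ = 57.99 mm

vertical leg: A = 24 × 160 = 3840.00, centroid at (12.00, 80.00).
horizontal leg: A = 70 × 14 = 980.00, centroid at (59.00, 7.00).
gusset: A = ½·48·72 = 1728.00, centroid at (40.00, 38.00).
ΣA = 6548.00 mm²
ΣAx̄ = (3840.00)(12.00) + (980.00)(59.00) + (1728.00)(40.00) = 173020.00 mm³
ΣAȳ = (3840.00)(80.00) + (980.00)(7.00) + (1728.00)(38.00) = 379724.00 mm³
x̄ = 173020.00 / 6548.00 = 26.42 mm
ȳ = 379724.00 / 6548.00 = 57.99 mm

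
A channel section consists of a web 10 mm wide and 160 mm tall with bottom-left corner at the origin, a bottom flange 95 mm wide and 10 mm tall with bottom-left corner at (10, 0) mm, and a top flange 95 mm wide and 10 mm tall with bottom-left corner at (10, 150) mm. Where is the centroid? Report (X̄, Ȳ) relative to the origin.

X̄ = 33.50 mm, Ȳ = 80.00 mm

web: A = 10 × 160 = 1600.00, centroid at (5.00, 80.00).
bottom flange: A = 95 × 10 = 950.00, centroid at (57.50, 5.00).
top flange: A = 95 × 10 = 950.00, centroid at (57.50, 155.00).
ΣA = 3500.00 mm², ΣAX̄ = 117250.00 mm³, ΣAȲ = 280000.00 mm³.
X̄ = 117250.00/3500.00 = 33.50 mm; Ȳ = 280000.00/3500.00 = 80.00 mm.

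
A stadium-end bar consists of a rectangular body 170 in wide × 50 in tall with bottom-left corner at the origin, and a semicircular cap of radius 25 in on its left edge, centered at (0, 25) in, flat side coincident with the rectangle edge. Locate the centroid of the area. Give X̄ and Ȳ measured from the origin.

X̄ = 75.10 in, Ȳ = 25.00 in

rectangular body: A = 170 × 50 = 8500.00, centroid at (85.00, 25.00).
semicircular end: A = ½π·25² = 981.75, centroid at (-10.61, 25.00).
ΣA = 9481.75 in², ΣAX̄ = 712083.33 in³, ΣAȲ = 237043.69 in³.
X̄ = 712083.33/9481.75 = 75.10 in; Ȳ = 237043.69/9481.75 = 25.00 in.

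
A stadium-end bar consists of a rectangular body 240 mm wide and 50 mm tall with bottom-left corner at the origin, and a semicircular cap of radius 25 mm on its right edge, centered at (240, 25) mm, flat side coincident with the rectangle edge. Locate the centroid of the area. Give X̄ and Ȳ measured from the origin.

X̄ = 129.88 mm, Ȳ = 25.00 mm

rectangular body: A = 240 × 50 = 12000.00, centroid at (120.00, 25.00).
semicircular end: A = ½π·25² = 981.75, centroid at (250.61, 25.00).
ΣA = 12981.75 mm², ΣAX̄ = 1686036.12 mm³, ΣAȲ = 324543.69 mm³.
X̄ = 1686036.12/12981.75 = 129.88 mm; Ȳ = 324543.69/12981.75 = 25.00 mm.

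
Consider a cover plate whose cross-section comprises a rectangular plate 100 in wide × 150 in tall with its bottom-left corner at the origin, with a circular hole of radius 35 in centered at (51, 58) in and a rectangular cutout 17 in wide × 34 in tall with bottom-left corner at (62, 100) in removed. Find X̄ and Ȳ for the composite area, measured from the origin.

Part | A | x̄ᵢ | ȳᵢ | A·x̄ᵢ | A·ȳᵢ
plate | 15000.00 | 50.00 | 75.00 | 750000.00 | 1125000.00
hole 1 | -3848.45 | 51.00 | 58.00 | -196271.00 | -223210.16
hole 2 | -578.00 | 70.50 | 117.00 | -40749.00 | -67626.00
Σ | 10573.55 |  |  | 512980.00 | 834163.84
X̄ = 512980.00 / 10573.55 = 48.52 in
Ȳ = 834163.84 / 10573.55 = 78.89 in

X̄ = 48.52 in, Ȳ = 78.89 in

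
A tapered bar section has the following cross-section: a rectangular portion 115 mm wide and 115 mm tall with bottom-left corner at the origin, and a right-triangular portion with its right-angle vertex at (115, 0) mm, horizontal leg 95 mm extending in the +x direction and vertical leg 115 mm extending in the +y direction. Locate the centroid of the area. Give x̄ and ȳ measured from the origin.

x̄ = 83.56 mm, ȳ = 51.90 mm

rectangular portion: A = 115 × 115 = 13225.00, centroid at (57.50, 57.50).
triangular portion: A = ½·95·115 = 5462.50, centroid at (146.67, 38.33).
ΣA = 18687.50 mm²
ΣAx̄ = (13225.00)(57.50) + (5462.50)(146.67) = 1561604.17 mm³
ΣAȳ = (13225.00)(57.50) + (5462.50)(38.33) = 969833.33 mm³
x̄ = 1561604.17 / 18687.50 = 83.56 mm
ȳ = 969833.33 / 18687.50 = 51.90 mm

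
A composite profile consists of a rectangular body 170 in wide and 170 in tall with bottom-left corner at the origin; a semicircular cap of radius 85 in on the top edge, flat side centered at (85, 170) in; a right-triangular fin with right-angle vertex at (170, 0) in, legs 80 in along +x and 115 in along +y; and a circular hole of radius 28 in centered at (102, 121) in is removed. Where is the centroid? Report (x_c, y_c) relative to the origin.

rectangular body: A = 170 × 170 = 28900.00, centroid at (85.00, 85.00).
semicircular top: A = ½π·85² = 11349.00, centroid at (85.00, 206.08).
triangular fin: A = ½·80·115 = 4600.00, centroid at (196.67, 38.33).
hole: A = −π·28² = -2463.01, centroid at (102.00, 121.00).
ΣA = 42385.99 in², ΣAx_c = 4074605.08 in³, ΣAy_c = 4673556.54 in³.
x_c = 4074605.08/42385.99 = 96.13 in; y_c = 4673556.54/42385.99 = 110.26 in.

x_c = 96.13 in, y_c = 110.26 in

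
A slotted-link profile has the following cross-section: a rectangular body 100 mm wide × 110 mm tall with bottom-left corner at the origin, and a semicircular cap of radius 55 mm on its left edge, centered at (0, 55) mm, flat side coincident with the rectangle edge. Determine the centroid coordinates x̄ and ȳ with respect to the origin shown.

rectangular body: A = 100 × 110 = 11000.00, centroid at (50.00, 55.00).
semicircular end: A = ½π·55² = 4751.66, centroid at (-23.34, 55.00).
ΣA = 15751.66 mm², ΣAx̄ = 439083.33 mm³, ΣAȳ = 866341.24 mm³.
x̄ = 439083.33/15751.66 = 27.88 mm; ȳ = 866341.24/15751.66 = 55.00 mm.

x̄ = 27.88 mm, ȳ = 55.00 mm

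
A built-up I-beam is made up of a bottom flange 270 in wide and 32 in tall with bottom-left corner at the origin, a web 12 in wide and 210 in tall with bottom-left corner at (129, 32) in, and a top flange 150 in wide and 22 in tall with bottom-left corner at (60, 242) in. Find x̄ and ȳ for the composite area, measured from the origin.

x̄ = 135.00 in, ȳ = 91.17 in

bottom flange: A = 270 × 32 = 8640.00, centroid at (135.00, 16.00).
web: A = 12 × 210 = 2520.00, centroid at (135.00, 137.00).
top flange: A = 150 × 22 = 3300.00, centroid at (135.00, 253.00).
ΣA = 14460.00 in², ΣAx̄ = 1952100.00 in³, ΣAȳ = 1318380.00 in³.
x̄ = 1952100.00/14460.00 = 135.00 in; ȳ = 1318380.00/14460.00 = 91.17 in.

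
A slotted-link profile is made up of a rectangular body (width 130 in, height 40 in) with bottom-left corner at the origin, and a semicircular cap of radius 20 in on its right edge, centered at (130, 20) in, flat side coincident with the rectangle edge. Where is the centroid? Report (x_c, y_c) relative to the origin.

rectangular body: A = 130 × 40 = 5200.00, centroid at (65.00, 20.00).
semicircular end: A = ½π·20² = 628.32, centroid at (138.49, 20.00).
ΣA = 5828.32 in²
ΣAx_c = (5200.00)(65.00) + (628.32)(138.49) = 425014.74 in³
ΣAy_c = (5200.00)(20.00) + (628.32)(20.00) = 116566.37 in³
x_c = 425014.74 / 5828.32 = 72.92 in
y_c = 116566.37 / 5828.32 = 20.00 in

x_c = 72.92 in, y_c = 20.00 in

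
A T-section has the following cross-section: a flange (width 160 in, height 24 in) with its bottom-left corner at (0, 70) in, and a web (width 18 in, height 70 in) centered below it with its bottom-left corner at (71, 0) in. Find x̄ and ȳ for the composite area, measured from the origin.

x̄ = 80.00 in, ȳ = 70.39 in

web: A = 18 × 70 = 1260.00, centroid at (80.00, 35.00).
flange: A = 160 × 24 = 3840.00, centroid at (80.00, 82.00).
ΣA = 5100.00 in²
ΣAx̄ = (1260.00)(80.00) + (3840.00)(80.00) = 408000.00 in³
ΣAȳ = (1260.00)(35.00) + (3840.00)(82.00) = 358980.00 in³
x̄ = 408000.00 / 5100.00 = 80.00 in
ȳ = 358980.00 / 5100.00 = 70.39 in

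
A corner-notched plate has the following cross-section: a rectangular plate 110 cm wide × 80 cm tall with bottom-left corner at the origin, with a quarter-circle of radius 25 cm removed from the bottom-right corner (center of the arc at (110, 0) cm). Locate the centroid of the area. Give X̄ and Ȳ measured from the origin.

plate: A = 110 × 80 = 8800.00, centroid at (55.00, 40.00).
removed quarter-circle: A = −¼π·25² = -490.87, centroid at (99.39, 10.61).
ΣA = 8309.13 cm²
ΣAX̄ = (8800.00)(55.00) + (-490.87)(99.39) = 435212.21 cm³
ΣAȲ = (8800.00)(40.00) + (-490.87)(10.61) = 346791.67 cm³
X̄ = 435212.21 / 8309.13 = 52.38 cm
Ȳ = 346791.67 / 8309.13 = 41.74 cm

X̄ = 52.38 cm, Ȳ = 41.74 cm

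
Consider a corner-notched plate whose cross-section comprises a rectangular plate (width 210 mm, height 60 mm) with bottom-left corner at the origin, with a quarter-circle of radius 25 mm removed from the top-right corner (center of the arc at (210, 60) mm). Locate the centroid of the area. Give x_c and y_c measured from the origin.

Part | A | x̄ᵢ | ȳᵢ | A·x̄ᵢ | A·ȳᵢ
plate | 12600.00 | 105.00 | 30.00 | 1323000.00 | 378000.00
removed quarter-circle | -490.87 | 199.39 | 49.39 | -97875.18 | -24244.10
Σ | 12109.13 |  |  | 1225124.82 | 353755.90
x_c = 1225124.82 / 12109.13 = 101.17 mm
y_c = 353755.90 / 12109.13 = 29.21 mm

x_c = 101.17 mm, y_c = 29.21 mm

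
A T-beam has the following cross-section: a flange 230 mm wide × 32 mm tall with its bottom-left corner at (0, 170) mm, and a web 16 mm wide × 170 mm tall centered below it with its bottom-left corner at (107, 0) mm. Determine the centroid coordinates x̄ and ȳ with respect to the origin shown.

x̄ = 115.00 mm, ȳ = 158.75 mm

web: A = 16 × 170 = 2720.00, centroid at (115.00, 85.00).
flange: A = 230 × 32 = 7360.00, centroid at (115.00, 186.00).
ΣA = 10080.00 mm²
ΣAx̄ = (2720.00)(115.00) + (7360.00)(115.00) = 1159200.00 mm³
ΣAȳ = (2720.00)(85.00) + (7360.00)(186.00) = 1600160.00 mm³
x̄ = 1159200.00 / 10080.00 = 115.00 mm
ȳ = 1600160.00 / 10080.00 = 158.75 mm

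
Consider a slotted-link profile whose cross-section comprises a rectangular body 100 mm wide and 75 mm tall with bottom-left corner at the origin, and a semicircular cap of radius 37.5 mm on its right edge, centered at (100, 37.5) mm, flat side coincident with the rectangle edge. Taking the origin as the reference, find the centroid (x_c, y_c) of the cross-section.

x_c = 65.00 mm, y_c = 37.50 mm

rectangular body: A = 100 × 75 = 7500.00, centroid at (50.00, 37.50).
semicircular end: A = ½π·37.5² = 2208.93, centroid at (115.92, 37.50).
ΣA = 9708.93 mm², ΣAx_c = 631049.48 mm³, ΣAy_c = 364084.96 mm³.
x_c = 631049.48/9708.93 = 65.00 mm; y_c = 364084.96/9708.93 = 37.50 mm.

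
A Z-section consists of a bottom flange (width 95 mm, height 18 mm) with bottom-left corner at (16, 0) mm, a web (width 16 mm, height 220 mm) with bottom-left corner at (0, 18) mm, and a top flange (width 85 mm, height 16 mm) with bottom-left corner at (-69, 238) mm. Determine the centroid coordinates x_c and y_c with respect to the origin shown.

bottom flange: A = 95 × 18 = 1710.00, centroid at (63.50, 9.00).
web: A = 16 × 220 = 3520.00, centroid at (8.00, 128.00).
top flange: A = 85 × 16 = 1360.00, centroid at (-26.50, 246.00).
ΣA = 6590.00 mm², ΣAx_c = 100705.00 mm³, ΣAy_c = 800510.00 mm³.
x_c = 100705.00/6590.00 = 15.28 mm; y_c = 800510.00/6590.00 = 121.47 mm.

x_c = 15.28 mm, y_c = 121.47 mm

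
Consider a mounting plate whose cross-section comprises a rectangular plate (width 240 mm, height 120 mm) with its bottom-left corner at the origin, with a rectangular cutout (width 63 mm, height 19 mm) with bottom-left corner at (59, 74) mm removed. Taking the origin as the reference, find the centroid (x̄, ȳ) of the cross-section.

x̄ = 121.28 mm, ȳ = 58.98 mm

Part | A | x̄ᵢ | ȳᵢ | A·x̄ᵢ | A·ȳᵢ
plate | 28800.00 | 120.00 | 60.00 | 3456000.00 | 1728000.00
hole | -1197.00 | 90.50 | 83.50 | -108328.50 | -99949.50
Σ | 27603.00 |  |  | 3347671.50 | 1628050.50
x̄ = 3347671.50 / 27603.00 = 121.28 mm
ȳ = 1628050.50 / 27603.00 = 58.98 mm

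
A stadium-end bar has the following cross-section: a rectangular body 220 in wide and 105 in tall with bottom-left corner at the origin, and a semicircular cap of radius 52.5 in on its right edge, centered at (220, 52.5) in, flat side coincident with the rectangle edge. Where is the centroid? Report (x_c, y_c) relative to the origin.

rectangular body: A = 220 × 105 = 23100.00, centroid at (110.00, 52.50).
semicircular end: A = ½π·52.5² = 4329.51, centroid at (242.28, 52.50).
ΣA = 27429.51 in²
ΣAx_c = (23100.00)(110.00) + (4329.51)(242.28) = 3589960.37 in³
ΣAy_c = (23100.00)(52.50) + (4329.51)(52.50) = 1440049.14 in³
x_c = 3589960.37 / 27429.51 = 130.88 in
y_c = 1440049.14 / 27429.51 = 52.50 in

x_c = 130.88 in, y_c = 52.50 in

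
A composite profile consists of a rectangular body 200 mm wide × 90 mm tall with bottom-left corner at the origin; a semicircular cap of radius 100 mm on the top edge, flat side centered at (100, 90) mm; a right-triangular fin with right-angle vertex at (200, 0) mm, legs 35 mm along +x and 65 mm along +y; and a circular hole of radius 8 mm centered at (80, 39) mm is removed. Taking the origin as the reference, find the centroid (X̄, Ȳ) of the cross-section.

X̄ = 103.78 mm, Ȳ = 83.92 mm

Part | A | x̄ᵢ | ȳᵢ | A·x̄ᵢ | A·ȳᵢ
rectangular body | 18000.00 | 100.00 | 45.00 | 1800000.00 | 810000.00
semicircular top | 15707.96 | 100.00 | 132.44 | 1570796.33 | 2080383.36
triangular fin | 1137.50 | 211.67 | 21.67 | 240770.83 | 24645.83
hole | -201.06 | 80.00 | 39.00 | -16084.95 | -7841.42
Σ | 34644.40 |  |  | 3595482.21 | 2907187.78
X̄ = 3595482.21 / 34644.40 = 103.78 mm
Ȳ = 2907187.78 / 34644.40 = 83.92 mm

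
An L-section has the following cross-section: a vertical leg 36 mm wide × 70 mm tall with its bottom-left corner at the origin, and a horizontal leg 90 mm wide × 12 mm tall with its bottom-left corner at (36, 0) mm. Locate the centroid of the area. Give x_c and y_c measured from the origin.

vertical leg: A = 36 × 70 = 2520.00, centroid at (18.00, 35.00).
horizontal leg: A = 90 × 12 = 1080.00, centroid at (81.00, 6.00).
ΣA = 3600.00 mm², ΣAx_c = 132840.00 mm³, ΣAy_c = 94680.00 mm³.
x_c = 132840.00/3600.00 = 36.90 mm; y_c = 94680.00/3600.00 = 26.30 mm.

x_c = 36.90 mm, y_c = 26.30 mm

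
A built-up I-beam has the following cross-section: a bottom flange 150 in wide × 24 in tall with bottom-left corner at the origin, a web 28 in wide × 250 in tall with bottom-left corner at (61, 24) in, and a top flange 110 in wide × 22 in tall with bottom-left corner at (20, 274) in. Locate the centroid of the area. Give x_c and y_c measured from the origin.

x_c = 75.00 in, y_c = 136.40 in

bottom flange: A = 150 × 24 = 3600.00, centroid at (75.00, 12.00).
web: A = 28 × 250 = 7000.00, centroid at (75.00, 149.00).
top flange: A = 110 × 22 = 2420.00, centroid at (75.00, 285.00).
ΣA = 13020.00 in², ΣAx_c = 976500.00 in³, ΣAy_c = 1775900.00 in³.
x_c = 976500.00/13020.00 = 75.00 in; y_c = 1775900.00/13020.00 = 136.40 in.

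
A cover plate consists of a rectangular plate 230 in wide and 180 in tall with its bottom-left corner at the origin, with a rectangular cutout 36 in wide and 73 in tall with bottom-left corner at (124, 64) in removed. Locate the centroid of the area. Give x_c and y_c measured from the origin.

plate: A = 230 × 180 = 41400.00, centroid at (115.00, 90.00).
hole: A = −(36 × 73) = -2628.00, centroid at (142.00, 100.50).
ΣA = 38772.00 in²
ΣAx_c = (41400.00)(115.00) + (-2628.00)(142.00) = 4387824.00 in³
ΣAy_c = (41400.00)(90.00) + (-2628.00)(100.50) = 3461886.00 in³
x_c = 4387824.00 / 38772.00 = 113.17 in
y_c = 3461886.00 / 38772.00 = 89.29 in

x_c = 113.17 in, y_c = 89.29 in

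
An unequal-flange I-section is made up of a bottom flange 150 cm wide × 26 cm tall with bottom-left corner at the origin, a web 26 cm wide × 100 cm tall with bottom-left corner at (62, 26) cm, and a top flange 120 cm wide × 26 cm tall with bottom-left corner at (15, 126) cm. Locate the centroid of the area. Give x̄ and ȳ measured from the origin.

x̄ = 75.00 cm, ȳ = 70.89 cm

bottom flange: A = 150 × 26 = 3900.00, centroid at (75.00, 13.00).
web: A = 26 × 100 = 2600.00, centroid at (75.00, 76.00).
top flange: A = 120 × 26 = 3120.00, centroid at (75.00, 139.00).
ΣA = 9620.00 cm²
ΣAx̄ = (3900.00)(75.00) + (2600.00)(75.00) + (3120.00)(75.00) = 721500.00 cm³
ΣAȳ = (3900.00)(13.00) + (2600.00)(76.00) + (3120.00)(139.00) = 681980.00 cm³
x̄ = 721500.00 / 9620.00 = 75.00 cm
ȳ = 681980.00 / 9620.00 = 70.89 cm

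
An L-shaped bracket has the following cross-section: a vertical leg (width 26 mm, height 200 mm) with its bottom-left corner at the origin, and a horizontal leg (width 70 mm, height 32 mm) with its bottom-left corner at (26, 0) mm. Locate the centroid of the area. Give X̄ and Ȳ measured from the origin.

X̄ = 27.45 mm, Ȳ = 74.71 mm

vertical leg: A = 26 × 200 = 5200.00, centroid at (13.00, 100.00).
horizontal leg: A = 70 × 32 = 2240.00, centroid at (61.00, 16.00).
ΣA = 7440.00 mm², ΣAX̄ = 204240.00 mm³, ΣAȲ = 555840.00 mm³.
X̄ = 204240.00/7440.00 = 27.45 mm; Ȳ = 555840.00/7440.00 = 74.71 mm.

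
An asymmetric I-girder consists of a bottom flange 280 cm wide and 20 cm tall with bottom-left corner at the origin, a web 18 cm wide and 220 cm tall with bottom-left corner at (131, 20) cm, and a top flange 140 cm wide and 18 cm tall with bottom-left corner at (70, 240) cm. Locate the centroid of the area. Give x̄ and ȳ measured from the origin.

Part | A | x̄ᵢ | ȳᵢ | A·x̄ᵢ | A·ȳᵢ
bottom flange | 5600.00 | 140.00 | 10.00 | 784000.00 | 56000.00
web | 3960.00 | 140.00 | 130.00 | 554400.00 | 514800.00
top flange | 2520.00 | 140.00 | 249.00 | 352800.00 | 627480.00
Σ | 12080.00 |  |  | 1691200.00 | 1198280.00
x̄ = 1691200.00 / 12080.00 = 140.00 cm
ȳ = 1198280.00 / 12080.00 = 99.20 cm

x̄ = 140.00 cm, ȳ = 99.20 cm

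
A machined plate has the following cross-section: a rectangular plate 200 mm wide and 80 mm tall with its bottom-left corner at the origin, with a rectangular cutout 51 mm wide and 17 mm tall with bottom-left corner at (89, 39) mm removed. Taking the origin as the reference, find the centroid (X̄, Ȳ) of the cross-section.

X̄ = 99.17 mm, Ȳ = 39.57 mm

plate: A = 200 × 80 = 16000.00, centroid at (100.00, 40.00).
hole: A = −(51 × 17) = -867.00, centroid at (114.50, 47.50).
ΣA = 15133.00 mm²
ΣAX̄ = (16000.00)(100.00) + (-867.00)(114.50) = 1500728.50 mm³
ΣAȲ = (16000.00)(40.00) + (-867.00)(47.50) = 598817.50 mm³
X̄ = 1500728.50 / 15133.00 = 99.17 mm
Ȳ = 598817.50 / 15133.00 = 39.57 mm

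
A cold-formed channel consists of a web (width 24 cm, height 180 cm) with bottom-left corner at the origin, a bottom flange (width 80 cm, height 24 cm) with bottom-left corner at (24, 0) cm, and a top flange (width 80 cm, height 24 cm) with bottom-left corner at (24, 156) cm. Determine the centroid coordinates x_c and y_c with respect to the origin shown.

x_c = 36.47 cm, y_c = 90.00 cm

web: A = 24 × 180 = 4320.00, centroid at (12.00, 90.00).
bottom flange: A = 80 × 24 = 1920.00, centroid at (64.00, 12.00).
top flange: A = 80 × 24 = 1920.00, centroid at (64.00, 168.00).
ΣA = 8160.00 cm²
ΣAx_c = (4320.00)(12.00) + (1920.00)(64.00) + (1920.00)(64.00) = 297600.00 cm³
ΣAy_c = (4320.00)(90.00) + (1920.00)(12.00) + (1920.00)(168.00) = 734400.00 cm³
x_c = 297600.00 / 8160.00 = 36.47 cm
y_c = 734400.00 / 8160.00 = 90.00 cm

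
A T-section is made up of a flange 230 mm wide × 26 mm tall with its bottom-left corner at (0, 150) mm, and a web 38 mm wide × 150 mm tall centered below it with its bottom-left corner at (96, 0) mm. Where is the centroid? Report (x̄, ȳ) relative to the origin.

web: A = 38 × 150 = 5700.00, centroid at (115.00, 75.00).
flange: A = 230 × 26 = 5980.00, centroid at (115.00, 163.00).
ΣA = 11680.00 mm², ΣAx̄ = 1343200.00 mm³, ΣAȳ = 1402240.00 mm³.
x̄ = 1343200.00/11680.00 = 115.00 mm; ȳ = 1402240.00/11680.00 = 120.05 mm.

x̄ = 115.00 mm, ȳ = 120.05 mm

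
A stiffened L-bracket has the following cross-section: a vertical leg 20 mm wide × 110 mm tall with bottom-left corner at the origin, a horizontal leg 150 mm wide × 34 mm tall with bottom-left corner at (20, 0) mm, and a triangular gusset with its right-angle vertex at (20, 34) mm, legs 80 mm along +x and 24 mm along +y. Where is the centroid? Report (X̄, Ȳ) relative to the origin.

X̄ = 66.74 mm, Ȳ = 30.03 mm

vertical leg: A = 20 × 110 = 2200.00, centroid at (10.00, 55.00).
horizontal leg: A = 150 × 34 = 5100.00, centroid at (95.00, 17.00).
gusset: A = ½·80·24 = 960.00, centroid at (46.67, 42.00).
ΣA = 8260.00 mm², ΣAX̄ = 551300.00 mm³, ΣAȲ = 248020.00 mm³.
X̄ = 551300.00/8260.00 = 66.74 mm; Ȳ = 248020.00/8260.00 = 30.03 mm.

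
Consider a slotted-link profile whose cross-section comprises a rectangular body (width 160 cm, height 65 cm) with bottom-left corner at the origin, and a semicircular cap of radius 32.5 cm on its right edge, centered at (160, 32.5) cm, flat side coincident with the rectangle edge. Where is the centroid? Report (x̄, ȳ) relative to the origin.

x̄ = 92.90 cm, ȳ = 32.50 cm

rectangular body: A = 160 × 65 = 10400.00, centroid at (80.00, 32.50).
semicircular end: A = ½π·32.5² = 1659.15, centroid at (173.79, 32.50).
ΣA = 12059.15 cm²
ΣAx̄ = (10400.00)(80.00) + (1659.15)(173.79) = 1120350.00 cm³
ΣAȳ = (10400.00)(32.50) + (1659.15)(32.50) = 391922.49 cm³
x̄ = 1120350.00 / 12059.15 = 92.90 cm
ȳ = 391922.49 / 12059.15 = 32.50 cm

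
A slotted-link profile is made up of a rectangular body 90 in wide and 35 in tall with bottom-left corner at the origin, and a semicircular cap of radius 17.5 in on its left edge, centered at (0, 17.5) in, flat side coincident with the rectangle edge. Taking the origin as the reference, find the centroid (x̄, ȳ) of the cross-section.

x̄ = 38.05 in, ȳ = 17.50 in

rectangular body: A = 90 × 35 = 3150.00, centroid at (45.00, 17.50).
semicircular end: A = ½π·17.5² = 481.06, centroid at (-7.43, 17.50).
ΣA = 3631.06 in², ΣAx̄ = 138177.08 in³, ΣAȳ = 63543.49 in³.
x̄ = 138177.08/3631.06 = 38.05 in; ȳ = 63543.49/3631.06 = 17.50 in.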